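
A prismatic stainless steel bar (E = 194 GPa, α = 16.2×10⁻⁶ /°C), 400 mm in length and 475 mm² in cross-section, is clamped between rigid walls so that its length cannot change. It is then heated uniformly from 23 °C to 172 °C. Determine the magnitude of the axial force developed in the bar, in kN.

The ends cannot move, so σ = EαΔT = 194×10³ × 16.2×10⁻⁶ × 149 = 468.3 MPa.
Axial force P = σA = 468.3 × 475 = 222400 N = 222.4 kN, compressive.

P ≈ 222 kN (compressive)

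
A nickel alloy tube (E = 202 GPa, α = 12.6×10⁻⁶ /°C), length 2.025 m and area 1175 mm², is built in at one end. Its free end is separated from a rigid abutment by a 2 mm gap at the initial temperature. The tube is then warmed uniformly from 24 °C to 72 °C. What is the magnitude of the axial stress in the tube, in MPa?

If the wall were absent the tube would grow by αΔT L = 12.6×10⁻⁶ × 48 × 2025 = 1.225 mm.
Since δ_free = 1.22 mm is less than the 2 mm gap, the tube never touches the wall. No axial force develops.

σ ≈ 0 MPa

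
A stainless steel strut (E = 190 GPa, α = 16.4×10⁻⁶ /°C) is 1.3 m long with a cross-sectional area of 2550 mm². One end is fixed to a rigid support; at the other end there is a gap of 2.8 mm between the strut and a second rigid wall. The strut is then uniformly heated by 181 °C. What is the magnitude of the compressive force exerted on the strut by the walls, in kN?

P ≈ 395 kN

Free thermal elongation = αΔT L = 16.4×10⁻⁶ × 181 × 1300 = 3.859 mm.
After closing the 2.8 mm clearance, 3.859 − 2.8 = 1.059 mm of expansion remains to be suppressed by the wall.
Compatibility: PL/(AE) = 1.059 mm, so σ = P/A = E × (1.059/1300) = 154.8 MPa.
P = σA = 154.8 × 2550 = 394.7 kN.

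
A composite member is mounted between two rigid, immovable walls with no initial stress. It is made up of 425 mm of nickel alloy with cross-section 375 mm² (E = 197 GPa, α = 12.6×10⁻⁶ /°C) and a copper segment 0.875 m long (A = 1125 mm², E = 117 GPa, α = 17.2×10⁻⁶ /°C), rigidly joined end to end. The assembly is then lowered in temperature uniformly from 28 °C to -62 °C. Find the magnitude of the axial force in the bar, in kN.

If the supports were absent, the total length change would be Σ αᵢΔT Lᵢ = 12.6×10⁻⁶×90×425 + 17.2×10⁻⁶×90×875 = 1.836 mm.
The walls prevent any net length change, so an axial force P (same in every segment) develops. Compatibility: P · Σ Lᵢ/(AᵢEᵢ) = δ_free.
Σ Lᵢ/(AᵢEᵢ) = 425/(375×197×10³) + 875/(1125×117×10³) = 1.24×10⁻⁵ mm/N.
So P = 1.836 / 1.24×10⁻⁵ = 148.1 kN, tensile.

P ≈ 148 kN (tensile)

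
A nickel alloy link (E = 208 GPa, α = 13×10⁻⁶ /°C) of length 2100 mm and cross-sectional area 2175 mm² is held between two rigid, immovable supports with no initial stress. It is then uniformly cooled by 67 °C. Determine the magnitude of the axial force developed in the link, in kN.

P ≈ 394 kN (tensile)

With zero net strain, σ = E·αΔT = 208 GPa × 13×10⁻⁶ × 67 = 181.2 MPa.
P = AEαΔT = 2175 × 208×10³ × 13×10⁻⁶ × 67 = 394 kN (tensile).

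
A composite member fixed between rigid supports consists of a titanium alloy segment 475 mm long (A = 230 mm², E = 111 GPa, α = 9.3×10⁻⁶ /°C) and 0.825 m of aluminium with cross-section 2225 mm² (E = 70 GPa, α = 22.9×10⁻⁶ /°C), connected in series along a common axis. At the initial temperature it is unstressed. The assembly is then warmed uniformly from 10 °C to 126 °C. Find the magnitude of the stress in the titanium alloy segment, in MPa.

σ ≈ 492 MPa (compressive)

If the supports were absent, the total length change would be Σ αᵢΔT Lᵢ = 9.3×10⁻⁶×116×475 + 22.9×10⁻⁶×116×825 = 2.704 mm.
The walls prevent any net length change, so an axial force P (same in every segment) develops. Compatibility: P · Σ Lᵢ/(AᵢEᵢ) = δ_free.
Σ Lᵢ/(AᵢEᵢ) = 475/(230×111×10³) + 825/(2225×70×10³) = 2.39×10⁻⁵ mm/N.
P = 2.704 / 2.39×10⁻⁵ = 113100 N = 113.1 kN, compressive.
σ_{titanium alloy} = P / A = 113100 / 230 = 491.8 MPa.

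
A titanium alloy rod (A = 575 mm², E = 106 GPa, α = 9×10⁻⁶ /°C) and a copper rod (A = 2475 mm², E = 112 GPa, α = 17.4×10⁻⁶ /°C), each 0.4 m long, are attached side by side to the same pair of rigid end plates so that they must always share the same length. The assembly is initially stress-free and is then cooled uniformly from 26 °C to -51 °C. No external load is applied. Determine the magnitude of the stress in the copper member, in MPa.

σ ≈ 13.1 MPa (tensile)

The copper has the larger α, so on cooling it would change length more than the titanium alloy if both were free. The rigid plates force a common final length, so the copper is put into tension and the titanium alloy into compression, with equal and opposite forces P (no external load).
Compatibility of the two members (thermal + elastic change equal): (α₁ − α₂)ΔT = P·[1/(A₁E₁) + 1/(A₂E₂)].
|α₁ − α₂|·ΔT = 8.4×10⁻⁶ × 77 = 0.0006468.
1/(A₁E₁) + 1/(A₂E₂) = 1/(575×106×10³) + 1/(2475×112×10³) = 2.001×10⁻⁸ N⁻¹.
So P = 0.0006468 / 2.001×10⁻⁸ = 32.32 kN.
σ_{copper} = P/A₂ = 32320/2475 = 13.06 MPa, tensile.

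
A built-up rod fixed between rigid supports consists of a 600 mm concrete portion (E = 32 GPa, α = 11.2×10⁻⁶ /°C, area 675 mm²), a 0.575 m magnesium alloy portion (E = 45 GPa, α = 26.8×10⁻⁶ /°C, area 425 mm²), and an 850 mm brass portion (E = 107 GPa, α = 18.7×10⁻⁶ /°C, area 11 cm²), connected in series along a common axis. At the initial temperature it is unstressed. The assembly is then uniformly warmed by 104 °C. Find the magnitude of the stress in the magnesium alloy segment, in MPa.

Free thermal expansion of the whole bar: Σ αᵢΔT Lᵢ = 11.2×10⁻⁶×104×600 + 26.8×10⁻⁶×104×575 + 18.7×10⁻⁶×104×850 = 3.955 mm.
The rigid supports impose zero overall length change; the single axial force P common to all segments must satisfy P Σ Lᵢ/(AᵢEᵢ) = δ_free.
The series flexibility is Σ Lᵢ/(AᵢEᵢ) = 600/(675×32×10³) + 575/(425×45×10³) + 850/(1100×107×10³) = 6.506×10⁻⁵ mm/N.
So P = 3.955 / 6.506×10⁻⁵ = 60.78 kN, compressive.
σ_{magnesium alloy} = P / A = 60780 / 425 = 143 MPa.

σ ≈ 143 MPa (compressive)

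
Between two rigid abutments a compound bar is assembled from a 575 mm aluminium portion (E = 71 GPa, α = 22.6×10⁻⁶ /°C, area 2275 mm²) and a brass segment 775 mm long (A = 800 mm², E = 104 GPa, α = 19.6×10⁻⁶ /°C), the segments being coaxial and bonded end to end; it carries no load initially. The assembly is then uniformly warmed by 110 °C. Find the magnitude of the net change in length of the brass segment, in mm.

|ΔL| ≈ 0.572 mm

If the supports were absent, the total length change would be Σ αᵢΔT Lᵢ = 22.6×10⁻⁶×110×575 + 19.6×10⁻⁶×110×775 = 3.1 mm.
Since the ends are fixed, an axial force P builds up, equal in every segment, with P · Σ Lᵢ/(AᵢEᵢ) = δ_free.
Σ Lᵢ/(AᵢEᵢ) = 575/(2275×71×10³) + 775/(800×104×10³) = 1.287×10⁻⁵ mm/N.
Hence P = δ_free / Σ(L/AE) = 3.1/1.287×10⁻⁵ = 240.8 kN (compressive).
For the brass segment, free thermal change = 19.6×10⁻⁶×110×775 = 1.671 mm and elastic change from P = 240800×775/(800×104×10³) = 2.243 mm; these oppose, so the net change is 0.572 mm (segment shortens).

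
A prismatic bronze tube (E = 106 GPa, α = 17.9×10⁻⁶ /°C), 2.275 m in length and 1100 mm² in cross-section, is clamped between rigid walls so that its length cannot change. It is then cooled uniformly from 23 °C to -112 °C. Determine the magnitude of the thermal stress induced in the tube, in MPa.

σ ≈ 256 MPa (tensile)

With length fixed, the mechanical strain must cancel the thermal strain αΔT = 17.9×10⁻⁶ × 135 = 2416.5×10⁻⁶.
σ = EαΔT = 106×10³ × 17.9×10⁻⁶ × 135 = 256.1 MPa (tensile; the tube is trying to contract).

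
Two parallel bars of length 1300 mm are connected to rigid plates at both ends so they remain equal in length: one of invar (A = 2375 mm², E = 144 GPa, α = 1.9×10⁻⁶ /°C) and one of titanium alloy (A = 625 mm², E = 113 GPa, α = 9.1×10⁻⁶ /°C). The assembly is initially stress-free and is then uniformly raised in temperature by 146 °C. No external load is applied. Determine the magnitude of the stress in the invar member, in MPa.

σ ≈ 25.9 MPa (tensile)

The titanium alloy has the larger α, so on heating it would change length more than the invar if both were free. The rigid plates force a common final length, so the titanium alloy is put into compression and the invar into tension, with equal and opposite forces P (no external load).
Equating the net (thermal + elastic) strains gives |α₁ − α₂|·ΔT = P·[1/(A₁E₁) + 1/(A₂E₂)].
|α₁ − α₂|·ΔT = 7.2×10⁻⁶ × 146 = 0.001051.
1/(A₁E₁) + 1/(A₂E₂) = 1/(2375×144×10³) + 1/(625×113×10³) = 1.708×10⁻⁸ N⁻¹.
So P = 0.001051 / 1.708×10⁻⁸ = 61.53 kN.
σ_{invar} = P/A₁ = 61530/2375 = 25.91 MPa, tensile.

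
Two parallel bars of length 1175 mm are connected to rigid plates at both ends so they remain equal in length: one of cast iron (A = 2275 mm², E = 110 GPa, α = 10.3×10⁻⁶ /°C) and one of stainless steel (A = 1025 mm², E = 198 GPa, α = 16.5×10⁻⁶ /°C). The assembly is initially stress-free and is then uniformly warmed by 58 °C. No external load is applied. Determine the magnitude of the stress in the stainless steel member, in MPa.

σ ≈ 39.3 MPa (compressive)

The stainless steel has the larger α, so on heating it would change length more than the cast iron if both were free. The rigid plates force a common final length, so the stainless steel is put into compression and the cast iron into tension, with equal and opposite forces P (no external load).
Setting the final lengths equal and cancelling L: (α₁ − α₂)ΔT = P/(A₁E₁) + P/(A₂E₂).
|α₁ − α₂|·ΔT = 6.2×10⁻⁶ × 58 = 0.0003596.
1/(A₁E₁) + 1/(A₂E₂) = 1/(2275×110×10³) + 1/(1025×198×10³) = 8.923×10⁻⁹ N⁻¹.
P = 0.0003596 / 8.923×10⁻⁹ = 40300 N = 40.3 kN.
σ_{stainless steel} = P/A₂ = 40300/1025 = 39.32 MPa, compressive.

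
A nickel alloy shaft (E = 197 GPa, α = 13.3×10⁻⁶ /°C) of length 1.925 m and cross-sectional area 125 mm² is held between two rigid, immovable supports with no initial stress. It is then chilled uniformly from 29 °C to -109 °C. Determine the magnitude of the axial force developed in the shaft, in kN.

P ≈ 45.2 kN (tensile)

With zero net strain, σ = E·αΔT = 197 GPa × 13.3×10⁻⁶ × 138 = 361.6 MPa.
P = AEαΔT = 125 × 197×10³ × 13.3×10⁻⁶ × 138 = 45.2 kN (tensile).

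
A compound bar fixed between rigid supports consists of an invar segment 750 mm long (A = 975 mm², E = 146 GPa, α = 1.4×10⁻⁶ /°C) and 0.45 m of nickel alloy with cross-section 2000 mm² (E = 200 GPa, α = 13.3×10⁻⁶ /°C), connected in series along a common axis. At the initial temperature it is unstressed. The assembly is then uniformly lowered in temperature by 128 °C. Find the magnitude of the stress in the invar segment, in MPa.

σ ≈ 144 MPa (tensile)

If the supports were absent, the total length change would be Σ αᵢΔT Lᵢ = 1.4×10⁻⁶×128×750 + 13.3×10⁻⁶×128×450 = 0.9005 mm.
The rigid supports impose zero overall length change; the single axial force P common to all segments must satisfy P Σ Lᵢ/(AᵢEᵢ) = δ_free.
Σ Lᵢ/(AᵢEᵢ) = 750/(975×146×10³) + 450/(2000×200×10³) = 6.394×10⁻⁶ mm/N.
So P = 0.9005 / 6.394×10⁻⁶ = 140.8 kN, tensile.
σ_{invar} = P / A = 140800 / 975 = 144.4 MPa.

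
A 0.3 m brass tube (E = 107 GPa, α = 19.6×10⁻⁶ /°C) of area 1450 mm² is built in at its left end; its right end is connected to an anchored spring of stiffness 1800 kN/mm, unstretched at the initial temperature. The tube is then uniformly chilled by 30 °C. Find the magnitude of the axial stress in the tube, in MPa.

σ ≈ 48.9 MPa (tensile)

Free thermal contraction: δ_free = αΔT L = 19.6×10⁻⁶ × 30 × 300 = 0.1764 mm.
Let P be the tensile force in the spring. The tube extends elastically by PL/(AE) and the spring stretches by P/k; together these equal δ_free.
So P = δ_free / [L/(AE) + 1/k] = 0.1764 / [ 300/(1450×107×10³) + 1/(1800×10³) ].
P = 0.1764 / 2.489×10⁻⁶ = 70870 N.
σ = P/A = 70870/1450 = 48.87 MPa.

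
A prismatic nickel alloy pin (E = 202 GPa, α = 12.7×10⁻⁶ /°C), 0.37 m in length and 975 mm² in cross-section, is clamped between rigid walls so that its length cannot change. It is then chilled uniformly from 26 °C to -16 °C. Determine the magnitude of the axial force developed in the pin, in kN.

P ≈ 105 kN (tensile)

With zero net strain, σ = E·αΔT = 202 GPa × 12.7×10⁻⁶ × 42 = 107.7 MPa.
Then P = σA = 107.7 × 975 mm² = 105.1 kN, tensile.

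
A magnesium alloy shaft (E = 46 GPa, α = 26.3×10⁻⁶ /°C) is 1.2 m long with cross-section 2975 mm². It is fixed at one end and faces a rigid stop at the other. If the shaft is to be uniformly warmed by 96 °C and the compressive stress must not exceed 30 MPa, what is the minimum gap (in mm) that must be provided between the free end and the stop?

Free expansion if unrestrained: δ_free = αΔT L = 26.3×10⁻⁶ × 96 × 1200 = 3.03 mm.
At the allowable stress the elastic shortening the wall may impose is σL/E = 30 × 1200 / (46×10³) = 0.7826 mm.
The gap must absorb the remainder: g_min = 3.03 − 0.7826 = 2.247 mm.

g ≈ 2.25 mm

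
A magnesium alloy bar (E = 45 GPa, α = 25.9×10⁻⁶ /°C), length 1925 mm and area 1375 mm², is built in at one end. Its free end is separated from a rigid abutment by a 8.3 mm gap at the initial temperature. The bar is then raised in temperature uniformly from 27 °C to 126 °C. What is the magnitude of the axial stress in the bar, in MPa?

If the wall were absent the bar would grow by αΔT L = 25.9×10⁻⁶ × 99 × 1925 = 4.936 mm.
This is smaller than the 8.3 mm clearance, so the bar expands freely without reaching the stop — the stress is zero.

σ ≈ 0 MPa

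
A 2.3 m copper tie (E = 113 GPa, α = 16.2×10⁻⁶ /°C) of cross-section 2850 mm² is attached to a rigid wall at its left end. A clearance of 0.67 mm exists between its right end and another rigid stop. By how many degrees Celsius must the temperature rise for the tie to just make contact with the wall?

The gap closes when αΔT L = 0.67 mm, since the tie is still unstressed at that instant.
So ΔT = g/(αL) = 0.67/(16.2×10⁻⁶ × 2300) = 17.98 °C.

ΔT ≈ 18 °C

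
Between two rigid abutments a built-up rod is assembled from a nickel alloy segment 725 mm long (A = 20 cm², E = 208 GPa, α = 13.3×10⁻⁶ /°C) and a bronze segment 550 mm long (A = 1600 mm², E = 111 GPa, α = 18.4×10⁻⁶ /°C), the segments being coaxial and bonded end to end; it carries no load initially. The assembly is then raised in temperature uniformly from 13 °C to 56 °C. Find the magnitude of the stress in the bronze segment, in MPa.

If the supports were absent, the total length change would be Σ αᵢΔT Lᵢ = 13.3×10⁻⁶×43×725 + 18.4×10⁻⁶×43×550 = 0.8498 mm.
The rigid supports impose zero overall length change; the single axial force P common to all segments must satisfy P Σ Lᵢ/(AᵢEᵢ) = δ_free.
Σ Lᵢ/(AᵢEᵢ) = 725/(2000×208×10³) + 550/(1600×111×10³) = 4.84×10⁻⁶ mm/N.
So P = 0.8498 / 4.84×10⁻⁶ = 175.6 kN, compressive.
σ_{bronze} = P / A = 175600 / 1600 = 109.7 MPa.

σ ≈ 110 MPa (compressive)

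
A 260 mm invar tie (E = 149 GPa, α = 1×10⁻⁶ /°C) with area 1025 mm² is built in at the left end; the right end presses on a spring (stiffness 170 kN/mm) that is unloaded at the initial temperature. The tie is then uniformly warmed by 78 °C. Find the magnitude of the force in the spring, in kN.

P ≈ 2.67 kN

Free thermal expansion: δ_free = αΔT L = 1×10⁻⁶ × 78 × 260 = 0.02028 mm.
With a force P in the spring, the elastic change of the tie is PL/(AE) and that of the spring is P/k; compatibility requires their sum to equal δ_free.
P [ L/(AE) + 1/k ] = δ_free → P [ 260/(1025×149×10³) + 1/(170×10³) ] = 0.02028.
P = 0.02028 / 7.585×10⁻⁶ = 2674 N.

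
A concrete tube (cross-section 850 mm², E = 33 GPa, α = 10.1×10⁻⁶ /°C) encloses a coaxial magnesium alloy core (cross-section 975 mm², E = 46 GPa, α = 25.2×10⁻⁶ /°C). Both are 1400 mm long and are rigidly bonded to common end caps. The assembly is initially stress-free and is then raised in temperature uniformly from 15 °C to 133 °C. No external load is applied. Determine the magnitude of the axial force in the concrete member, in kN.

The magnesium alloy has the larger α, so on heating it would change length more than the concrete if both were free. The rigid plates force a common final length, so the magnesium alloy is put into compression and the concrete into tension, with equal and opposite forces P (no external load).
Setting the final lengths equal and cancelling L: (α₁ − α₂)ΔT = P/(A₁E₁) + P/(A₂E₂).
|α₁ − α₂|·ΔT = 15.1×10⁻⁶ × 118 = 0.001782.
1/(A₁E₁) + 1/(A₂E₂) = 1/(850×33×10³) + 1/(975×46×10³) = 5.795×10⁻⁸ N⁻¹.
P = 0.001782 / 5.795×10⁻⁸ = 30750 N = 30.75 kN.

P ≈ 30.7 kN (tensile in the concrete)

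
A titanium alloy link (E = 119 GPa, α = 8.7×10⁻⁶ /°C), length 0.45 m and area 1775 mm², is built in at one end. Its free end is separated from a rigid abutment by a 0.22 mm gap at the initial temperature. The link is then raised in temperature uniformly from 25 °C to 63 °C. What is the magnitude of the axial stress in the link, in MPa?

σ ≈ 0 MPa

Unrestrained expansion: δ_free = αΔT L = 8.7×10⁻⁶ × 38 × 450 = 0.1488 mm.
This is smaller than the 0.22 mm clearance, so the link expands freely without reaching the stop — the stress is zero.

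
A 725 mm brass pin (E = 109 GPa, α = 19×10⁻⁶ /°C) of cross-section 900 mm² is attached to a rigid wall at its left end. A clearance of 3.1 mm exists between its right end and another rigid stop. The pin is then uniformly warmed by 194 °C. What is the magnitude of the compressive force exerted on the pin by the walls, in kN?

Unrestrained expansion: δ_free = αΔT L = 19×10⁻⁶ × 194 × 725 = 2.672 mm.
This is smaller than the 3.1 mm clearance, so the pin expands freely without reaching the stop — the stress is zero.

P ≈ 0 kN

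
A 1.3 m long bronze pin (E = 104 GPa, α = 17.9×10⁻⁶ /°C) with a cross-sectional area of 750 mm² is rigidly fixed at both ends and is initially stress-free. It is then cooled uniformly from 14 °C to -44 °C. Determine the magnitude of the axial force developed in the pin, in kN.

With zero net strain, σ = E·αΔT = 104 GPa × 17.9×10⁻⁶ × 58 = 108 MPa.
P = AEαΔT = 750 × 104×10³ × 17.9×10⁻⁶ × 58 = 80.98 kN (tensile).

P ≈ 81 kN (tensile)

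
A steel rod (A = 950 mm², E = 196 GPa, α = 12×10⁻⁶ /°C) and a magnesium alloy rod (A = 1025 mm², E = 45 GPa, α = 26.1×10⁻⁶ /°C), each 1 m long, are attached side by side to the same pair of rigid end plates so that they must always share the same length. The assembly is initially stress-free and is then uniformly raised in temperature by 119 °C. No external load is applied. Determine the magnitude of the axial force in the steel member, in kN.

The magnesium alloy has the larger α, so on heating it would change length more than the steel if both were free. The rigid plates force a common final length, so the magnesium alloy is put into compression and the steel into tension, with equal and opposite forces P (no external load).
Compatibility of the two members (thermal + elastic change equal): (α₁ − α₂)ΔT = P·[1/(A₁E₁) + 1/(A₂E₂)].
|α₁ − α₂|·ΔT = 14.1×10⁻⁶ × 119 = 0.001678.
1/(A₁E₁) + 1/(A₂E₂) = 1/(950×196×10³) + 1/(1025×45×10³) = 2.705×10⁻⁸ N⁻¹.
So P = 0.001678 / 2.705×10⁻⁸ = 62.03 kN.

P ≈ 62 kN (tensile in the steel)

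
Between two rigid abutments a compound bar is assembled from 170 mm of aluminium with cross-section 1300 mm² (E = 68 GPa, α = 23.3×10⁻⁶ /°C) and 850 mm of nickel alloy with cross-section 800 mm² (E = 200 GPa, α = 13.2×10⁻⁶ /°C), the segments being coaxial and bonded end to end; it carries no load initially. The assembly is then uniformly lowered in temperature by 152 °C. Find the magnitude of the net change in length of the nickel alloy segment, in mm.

Free thermal contraction of the whole bar: Σ αᵢΔT Lᵢ = 23.3×10⁻⁶×152×170 + 13.2×10⁻⁶×152×850 = 2.308 mm.
The walls prevent any net length change, so an axial force P (same in every segment) develops. Compatibility: P · Σ Lᵢ/(AᵢEᵢ) = δ_free.
Σ Lᵢ/(AᵢEᵢ) = 170/(1300×68×10³) + 850/(800×200×10³) = 7.236×10⁻⁶ mm/N.
P = 2.308 / 7.236×10⁻⁶ = 318900 N = 318.9 kN, tensile.
For the nickel alloy segment, free thermal change = 13.2×10⁻⁶×152×850 = 1.705 mm and elastic change from P = 318900×850/(800×200×10³) = 1.694 mm; these oppose, so the net change is 0.0112 mm (segment shortens).

|ΔL| ≈ 0.0112 mm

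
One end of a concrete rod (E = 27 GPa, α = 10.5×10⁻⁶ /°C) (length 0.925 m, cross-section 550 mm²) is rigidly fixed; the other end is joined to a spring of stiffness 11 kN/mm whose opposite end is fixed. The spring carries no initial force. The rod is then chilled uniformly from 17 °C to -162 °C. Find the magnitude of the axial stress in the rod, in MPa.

σ ≈ 20.6 MPa (tensile)

The unrestrained thermal change is αΔT L = 10.5×10⁻⁶ × 179 × 925 = 1.739 mm.
With a force P in the spring, the elastic change of the rod is PL/(AE) and that of the spring is P/k; compatibility requires their sum to equal δ_free.
P [ L/(AE) + 1/k ] = δ_free → P [ 925/(550×27×10³) + 1/(11×10³) ] = 1.739.
P = 1.739 / 0.0001532 = 11350 N.
σ = P/A = 11350/550 = 20.63 MPa.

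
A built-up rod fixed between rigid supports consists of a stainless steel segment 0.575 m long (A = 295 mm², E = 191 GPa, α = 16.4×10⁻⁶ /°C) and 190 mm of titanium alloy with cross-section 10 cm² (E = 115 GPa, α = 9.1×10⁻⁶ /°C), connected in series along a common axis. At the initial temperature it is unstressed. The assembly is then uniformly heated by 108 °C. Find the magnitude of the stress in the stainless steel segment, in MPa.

Free thermal expansion of the whole bar: Σ αᵢΔT Lᵢ = 16.4×10⁻⁶×108×575 + 9.1×10⁻⁶×108×190 = 1.205 mm.
The rigid supports impose zero overall length change; the single axial force P common to all segments must satisfy P Σ Lᵢ/(AᵢEᵢ) = δ_free.
The series flexibility is Σ Lᵢ/(AᵢEᵢ) = 575/(295×191×10³) + 190/(1000×115×10³) = 1.186×10⁻⁵ mm/N.
So P = 1.205 / 1.186×10⁻⁵ = 101.6 kN, compressive.
σ_{stainless steel} = P / A = 101600 / 295 = 344.5 MPa.

σ ≈ 345 MPa (compressive)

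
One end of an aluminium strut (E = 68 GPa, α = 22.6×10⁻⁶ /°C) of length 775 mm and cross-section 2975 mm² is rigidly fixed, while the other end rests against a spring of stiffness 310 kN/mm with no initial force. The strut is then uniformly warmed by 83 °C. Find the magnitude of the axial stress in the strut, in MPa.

σ ≈ 69.2 MPa (compressive)

If the spring were absent the strut would lengthen by αΔT L = 22.6×10⁻⁶ × 83 × 775 = 1.454 mm.
Let P be the compressive force at the spring. The strut shortens elastically by PL/(AE) and the spring compresses by P/k; together these equal δ_free.
So P = δ_free / [L/(AE) + 1/k] = 1.454 / [ 775/(2975×68×10³) + 1/(310×10³) ].
P = 1.454 / 7.057×10⁻⁶ = 206000 N.
σ = P/A = 206000/2975 = 69.25 MPa.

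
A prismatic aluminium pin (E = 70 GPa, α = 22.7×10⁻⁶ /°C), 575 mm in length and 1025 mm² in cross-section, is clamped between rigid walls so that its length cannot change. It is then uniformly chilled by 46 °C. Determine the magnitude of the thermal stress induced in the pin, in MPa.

σ ≈ 73.1 MPa (tensile)

The supports are rigid, so the total axial strain is zero. The restrained thermal strain is ε = αΔT = 22.7×10⁻⁶ × 46 = 1044.2×10⁻⁶.
The stress required to suppress this strain is σ = Eε = 70×10³ × 1044.2×10⁻⁶ = 73.09 MPa, tensile since the pin is trying to contract.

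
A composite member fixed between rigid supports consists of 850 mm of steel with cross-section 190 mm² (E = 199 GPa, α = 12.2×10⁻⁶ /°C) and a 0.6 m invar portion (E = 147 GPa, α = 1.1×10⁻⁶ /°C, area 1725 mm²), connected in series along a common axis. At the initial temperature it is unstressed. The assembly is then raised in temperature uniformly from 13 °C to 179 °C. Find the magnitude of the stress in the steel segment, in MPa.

If the supports were absent, the total length change would be Σ αᵢΔT Lᵢ = 12.2×10⁻⁶×166×850 + 1.1×10⁻⁶×166×600 = 1.831 mm.
The walls prevent any net length change, so an axial force P (same in every segment) develops. Compatibility: P · Σ Lᵢ/(AᵢEᵢ) = δ_free.
The series flexibility is Σ Lᵢ/(AᵢEᵢ) = 850/(190×199×10³) + 600/(1725×147×10³) = 2.485×10⁻⁵ mm/N.
So P = 1.831 / 2.485×10⁻⁵ = 73.69 kN, compressive.
σ_{steel} = P / A = 73690 / 190 = 387.8 MPa.

σ ≈ 388 MPa (compressive)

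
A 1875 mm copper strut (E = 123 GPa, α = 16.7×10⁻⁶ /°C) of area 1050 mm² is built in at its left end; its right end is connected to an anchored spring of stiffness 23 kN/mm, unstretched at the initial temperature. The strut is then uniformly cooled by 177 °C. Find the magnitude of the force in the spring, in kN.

P ≈ 95.6 kN

If the spring were absent the strut would shorten by αΔT L = 16.7×10⁻⁶ × 177 × 1875 = 5.542 mm.
Let P be the tensile force in the spring. The strut extends elastically by PL/(AE) and the spring stretches by P/k; together these equal δ_free.
P [ L/(AE) + 1/k ] = δ_free → P [ 1875/(1050×123×10³) + 1/(23×10³) ] = 5.542.
P = 5.542 / 5.8×10⁻⁵ = 95560 N.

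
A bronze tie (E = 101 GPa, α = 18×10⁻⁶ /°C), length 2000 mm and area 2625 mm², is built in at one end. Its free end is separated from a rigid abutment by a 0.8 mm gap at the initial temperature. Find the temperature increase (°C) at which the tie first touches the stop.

ΔT ≈ 22.2 °C

The gap closes when αΔT L = 0.8 mm, since the tie is still unstressed at that instant.
So ΔT = g/(αL) = 0.8/(18×10⁻⁶ × 2000) = 22.22 °C.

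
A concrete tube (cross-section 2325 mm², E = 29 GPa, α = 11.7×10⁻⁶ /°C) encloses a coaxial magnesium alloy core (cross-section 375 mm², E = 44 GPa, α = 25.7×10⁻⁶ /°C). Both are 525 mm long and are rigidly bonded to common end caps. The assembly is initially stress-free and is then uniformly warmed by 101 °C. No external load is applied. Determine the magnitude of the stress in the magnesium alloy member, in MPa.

σ ≈ 50 MPa (compressive)

The magnesium alloy has the larger α, so on heating it would change length more than the concrete if both were free. The rigid plates force a common final length, so the magnesium alloy is put into compression and the concrete into tension, with equal and opposite forces P (no external load).
Equating the net (thermal + elastic) strains gives |α₁ − α₂|·ΔT = P·[1/(A₁E₁) + 1/(A₂E₂)].
|α₁ − α₂|·ΔT = 14×10⁻⁶ × 101 = 0.001414.
1/(A₁E₁) + 1/(A₂E₂) = 1/(2325×29×10³) + 1/(375×44×10³) = 7.544×10⁻⁸ N⁻¹.
So P = 0.001414 / 7.544×10⁻⁸ = 18.74 kN.
σ_{magnesium alloy} = P/A₂ = 18740/375 = 49.98 MPa, compressive.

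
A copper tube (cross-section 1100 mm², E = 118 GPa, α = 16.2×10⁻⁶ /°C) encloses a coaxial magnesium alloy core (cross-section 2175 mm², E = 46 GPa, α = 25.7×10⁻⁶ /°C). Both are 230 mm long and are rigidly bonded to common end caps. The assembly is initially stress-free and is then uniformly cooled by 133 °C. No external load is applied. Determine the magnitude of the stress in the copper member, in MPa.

Both members must finish at the same length. With the larger α, the magnesium alloy tends to over-contract; the plates restrain it, putting the magnesium alloy in tension and the copper in compression. With no external load the two internal forces are equal and opposite, magnitude P.
Compatibility of the two members (thermal + elastic change equal): (α₁ − α₂)ΔT = P·[1/(A₁E₁) + 1/(A₂E₂)].
|α₁ − α₂|·ΔT = 9.5×10⁻⁶ × 133 = 0.001263.
1/(A₁E₁) + 1/(A₂E₂) = 1/(1100×118×10³) + 1/(2175×46×10³) = 1.77×10⁻⁸ N⁻¹.
So P = 0.001263 / 1.77×10⁻⁸ = 71.39 kN.
σ_{copper} = P/A₁ = 71390/1100 = 64.9 MPa, compressive.

σ ≈ 64.9 MPa (compressive)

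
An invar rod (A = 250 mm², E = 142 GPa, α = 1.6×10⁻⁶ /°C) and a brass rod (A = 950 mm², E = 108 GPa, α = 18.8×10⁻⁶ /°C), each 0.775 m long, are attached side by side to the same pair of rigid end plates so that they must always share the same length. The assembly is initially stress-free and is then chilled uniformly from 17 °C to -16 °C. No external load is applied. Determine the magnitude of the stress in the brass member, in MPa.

σ ≈ 15.8 MPa (tensile)

Both members must finish at the same length. With the larger α, the brass tends to over-contract; the plates restrain it, putting the brass in tension and the invar in compression. With no external load the two internal forces are equal and opposite, magnitude P.
Compatibility of the two members (thermal + elastic change equal): (α₁ − α₂)ΔT = P·[1/(A₁E₁) + 1/(A₂E₂)].
|α₁ − α₂|·ΔT = 17.2×10⁻⁶ × 33 = 0.0005676.
1/(A₁E₁) + 1/(A₂E₂) = 1/(250×142×10³) + 1/(950×108×10³) = 3.792×10⁻⁸ N⁻¹.
P = 0.0005676 / 3.792×10⁻⁸ = 14970 N = 14.97 kN.
σ_{brass} = P/A₂ = 14970/950 = 15.76 MPa, tensile.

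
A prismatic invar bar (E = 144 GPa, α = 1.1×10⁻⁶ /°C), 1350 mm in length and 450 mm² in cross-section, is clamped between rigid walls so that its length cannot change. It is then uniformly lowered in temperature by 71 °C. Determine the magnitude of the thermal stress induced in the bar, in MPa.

The supports are rigid, so the total axial strain is zero. The restrained thermal strain is ε = αΔT = 1.1×10⁻⁶ × 71 = 78.1×10⁻⁶.
Hence σ = E·αΔT = 144×10³ × 78.1×10⁻⁶ = 11.25 MPa, tensile.

σ ≈ 11.2 MPa (tensile)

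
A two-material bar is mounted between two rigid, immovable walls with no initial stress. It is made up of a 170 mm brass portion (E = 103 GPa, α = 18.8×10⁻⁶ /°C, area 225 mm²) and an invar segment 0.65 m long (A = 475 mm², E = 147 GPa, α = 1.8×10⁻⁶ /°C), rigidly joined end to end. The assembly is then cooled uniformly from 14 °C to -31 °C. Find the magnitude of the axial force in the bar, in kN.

P ≈ 11.8 kN (tensile)

With the walls removed the bar would change length by δ_free = Σ αᵢΔT Lᵢ = 18.8×10⁻⁶×45×170 + 1.8×10⁻⁶×45×650 = 0.1965 mm.
Since the ends are fixed, an axial force P builds up, equal in every segment, with P · Σ Lᵢ/(AᵢEᵢ) = δ_free.
The series flexibility is Σ Lᵢ/(AᵢEᵢ) = 170/(225×103×10³) + 650/(475×147×10³) = 1.664×10⁻⁵ mm/N.
So P = 0.1965 / 1.664×10⁻⁵ = 11.8 kN, tensile.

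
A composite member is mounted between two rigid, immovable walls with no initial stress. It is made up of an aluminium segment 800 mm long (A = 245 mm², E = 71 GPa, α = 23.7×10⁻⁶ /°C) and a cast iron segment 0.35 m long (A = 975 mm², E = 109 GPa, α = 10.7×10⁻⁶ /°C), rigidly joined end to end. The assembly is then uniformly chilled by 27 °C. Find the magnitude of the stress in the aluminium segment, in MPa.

With the walls removed the bar would change length by δ_free = Σ αᵢΔT Lᵢ = 23.7×10⁻⁶×27×800 + 10.7×10⁻⁶×27×350 = 0.613 mm.
The walls prevent any net length change, so an axial force P (same in every segment) develops. Compatibility: P · Σ Lᵢ/(AᵢEᵢ) = δ_free.
Σ Lᵢ/(AᵢEᵢ) = 800/(245×71×10³) + 350/(975×109×10³) = 4.928×10⁻⁵ mm/N.
Hence P = δ_free / Σ(L/AE) = 0.613/4.928×10⁻⁵ = 12.44 kN (tensile).
σ_{aluminium} = P / A = 12440 / 245 = 50.77 MPa.

σ ≈ 50.8 MPa (tensile)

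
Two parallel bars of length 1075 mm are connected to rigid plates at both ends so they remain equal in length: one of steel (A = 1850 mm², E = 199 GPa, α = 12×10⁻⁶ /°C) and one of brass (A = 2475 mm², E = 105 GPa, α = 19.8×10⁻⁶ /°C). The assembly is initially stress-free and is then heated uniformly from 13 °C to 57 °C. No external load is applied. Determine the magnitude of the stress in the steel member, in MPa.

σ ≈ 28.3 MPa (tensile)

Equilibrium of a rigid end plate with no external load gives equal and opposite internal forces ±P in the two members. Since α_{brass} > α_{steel}, heating drives the brass into compression and the steel into tension.
Equating the net (thermal + elastic) strains gives |α₁ − α₂|·ΔT = P·[1/(A₁E₁) + 1/(A₂E₂)].
|α₁ − α₂|·ΔT = 7.8×10⁻⁶ × 44 = 0.0003432.
1/(A₁E₁) + 1/(A₂E₂) = 1/(1850×199×10³) + 1/(2475×105×10³) = 6.564×10⁻⁹ N⁻¹.
So P = 0.0003432 / 6.564×10⁻⁹ = 52.28 kN.
σ_{steel} = P/A₁ = 52280/1850 = 28.26 MPa, tensile.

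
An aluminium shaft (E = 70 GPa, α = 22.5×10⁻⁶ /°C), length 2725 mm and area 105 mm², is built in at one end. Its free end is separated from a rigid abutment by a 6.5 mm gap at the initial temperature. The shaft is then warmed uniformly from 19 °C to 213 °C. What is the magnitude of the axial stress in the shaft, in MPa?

σ ≈ 139 MPa (compressive)

If the wall were absent the shaft would grow by αΔT L = 22.5×10⁻⁶ × 194 × 2725 = 11.89 mm.
This exceeds the 6.5 mm gap, so the wall pushes back. The portion of expansion that must be recovered elastically is δ_free − gap = 11.89 − 6.5 = 5.395 mm.
That suppressed elongation corresponds to σ = E·Δ/L = 70×10³ × 5.395/2725 = 138.6 MPa.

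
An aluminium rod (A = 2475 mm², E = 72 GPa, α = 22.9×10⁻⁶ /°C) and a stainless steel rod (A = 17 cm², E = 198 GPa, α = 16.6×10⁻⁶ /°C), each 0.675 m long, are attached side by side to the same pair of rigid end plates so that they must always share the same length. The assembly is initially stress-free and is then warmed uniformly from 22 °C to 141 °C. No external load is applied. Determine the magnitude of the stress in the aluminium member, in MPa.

σ ≈ 35.3 MPa (compressive)

Equilibrium of a rigid end plate with no external load gives equal and opposite internal forces ±P in the two members. Since α_{aluminium} > α_{stainless steel}, heating drives the aluminium into compression and the stainless steel into tension.
Setting the final lengths equal and cancelling L: (α₁ − α₂)ΔT = P/(A₁E₁) + P/(A₂E₂).
|α₁ − α₂|·ΔT = 6.3×10⁻⁶ × 119 = 0.0007497.
1/(A₁E₁) + 1/(A₂E₂) = 1/(2475×72×10³) + 1/(1700×198×10³) = 8.583×10⁻⁹ N⁻¹.
So P = 0.0007497 / 8.583×10⁻⁹ = 87.35 kN.
σ_{aluminium} = P/A₁ = 87350/2475 = 35.29 MPa, compressive.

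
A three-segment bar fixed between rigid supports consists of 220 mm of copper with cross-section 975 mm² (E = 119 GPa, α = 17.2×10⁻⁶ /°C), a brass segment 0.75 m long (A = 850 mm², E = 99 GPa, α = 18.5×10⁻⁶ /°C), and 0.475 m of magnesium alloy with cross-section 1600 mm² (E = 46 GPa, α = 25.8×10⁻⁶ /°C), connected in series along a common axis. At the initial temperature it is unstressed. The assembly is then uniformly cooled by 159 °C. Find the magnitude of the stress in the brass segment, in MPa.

σ ≈ 324 MPa (tensile)

With the walls removed the bar would change length by δ_free = Σ αᵢΔT Lᵢ = 17.2×10⁻⁶×159×220 + 18.5×10⁻⁶×159×750 + 25.8×10⁻⁶×159×475 = 4.756 mm.
The walls prevent any net length change, so an axial force P (same in every segment) develops. Compatibility: P · Σ Lᵢ/(AᵢEᵢ) = δ_free.
The series flexibility is Σ Lᵢ/(AᵢEᵢ) = 220/(975×119×10³) + 750/(850×99×10³) + 475/(1600×46×10³) = 1.726×10⁻⁵ mm/N.
Hence P = δ_free / Σ(L/AE) = 4.756/1.726×10⁻⁵ = 275.5 kN (tensile).
σ_{brass} = P / A = 275500 / 850 = 324.2 MPa.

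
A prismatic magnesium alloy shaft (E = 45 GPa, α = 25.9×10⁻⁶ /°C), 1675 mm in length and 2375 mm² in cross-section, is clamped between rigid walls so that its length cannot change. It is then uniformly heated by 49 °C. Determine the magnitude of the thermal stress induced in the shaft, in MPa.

With length fixed, the mechanical strain must cancel the thermal strain αΔT = 25.9×10⁻⁶ × 49 = 1269.1×10⁻⁶.
The stress required to suppress this strain is σ = Eε = 45×10³ × 1269.1×10⁻⁶ = 57.11 MPa, compressive since the shaft is trying to expand.

σ ≈ 57.1 MPa (compressive)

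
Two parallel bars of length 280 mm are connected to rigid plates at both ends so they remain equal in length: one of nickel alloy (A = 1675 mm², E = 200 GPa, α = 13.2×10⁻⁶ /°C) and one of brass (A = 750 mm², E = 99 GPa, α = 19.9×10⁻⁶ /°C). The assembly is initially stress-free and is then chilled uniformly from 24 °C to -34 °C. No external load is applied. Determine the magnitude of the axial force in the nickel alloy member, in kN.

The brass has the larger α, so on cooling it would change length more than the nickel alloy if both were free. The rigid plates force a common final length, so the brass is put into tension and the nickel alloy into compression, with equal and opposite forces P (no external load).
Setting the final lengths equal and cancelling L: (α₁ − α₂)ΔT = P/(A₁E₁) + P/(A₂E₂).
|α₁ − α₂|·ΔT = 6.7×10⁻⁶ × 58 = 0.0003886.
1/(A₁E₁) + 1/(A₂E₂) = 1/(1675×200×10³) + 1/(750×99×10³) = 1.645×10⁻⁸ N⁻¹.
P = 0.0003886 / 1.645×10⁻⁸ = 23620 N = 23.62 kN.

P ≈ 23.6 kN (compressive in the nickel alloy)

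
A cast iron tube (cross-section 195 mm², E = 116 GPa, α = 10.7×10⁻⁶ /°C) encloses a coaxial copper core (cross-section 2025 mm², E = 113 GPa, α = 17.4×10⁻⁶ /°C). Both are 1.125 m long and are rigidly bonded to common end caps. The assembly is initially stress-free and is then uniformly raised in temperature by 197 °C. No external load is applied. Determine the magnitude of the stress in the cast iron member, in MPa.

Both members must finish at the same length. With the larger α, the copper tends to over-expand; the plates restrain it, putting the copper in compression and the cast iron in tension. With no external load the two internal forces are equal and opposite, magnitude P.
Equating the net (thermal + elastic) strains gives |α₁ − α₂|·ΔT = P·[1/(A₁E₁) + 1/(A₂E₂)].
|α₁ − α₂|·ΔT = 6.7×10⁻⁶ × 197 = 0.00132.
1/(A₁E₁) + 1/(A₂E₂) = 1/(195×116×10³) + 1/(2025×113×10³) = 4.858×10⁻⁸ N⁻¹.
So P = 0.00132 / 4.858×10⁻⁸ = 27.17 kN.
σ_{cast iron} = P/A₁ = 27170/195 = 139.3 MPa, tensile.

σ ≈ 139 MPa (tensile)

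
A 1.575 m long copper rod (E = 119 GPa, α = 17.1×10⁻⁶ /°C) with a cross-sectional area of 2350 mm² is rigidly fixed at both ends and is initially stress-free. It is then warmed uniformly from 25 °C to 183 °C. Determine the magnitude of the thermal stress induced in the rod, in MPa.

The supports are rigid, so the total axial strain is zero. The restrained thermal strain is ε = αΔT = 17.1×10⁻⁶ × 158 = 2701.8×10⁻⁶.
The stress required to suppress this strain is σ = Eε = 119×10³ × 2701.8×10⁻⁶ = 321.5 MPa, compressive since the rod is trying to expand.

σ ≈ 322 MPa (compressive)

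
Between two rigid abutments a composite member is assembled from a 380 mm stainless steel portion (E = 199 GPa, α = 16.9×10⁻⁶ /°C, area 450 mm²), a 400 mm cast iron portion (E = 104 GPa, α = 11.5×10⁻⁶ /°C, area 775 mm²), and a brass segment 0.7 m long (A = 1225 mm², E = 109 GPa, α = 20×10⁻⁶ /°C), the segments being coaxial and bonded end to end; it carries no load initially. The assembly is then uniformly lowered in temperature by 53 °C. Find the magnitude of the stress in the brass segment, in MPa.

With the walls removed the bar would change length by δ_free = Σ αᵢΔT Lᵢ = 16.9×10⁻⁶×53×380 + 11.5×10⁻⁶×53×400 + 20×10⁻⁶×53×700 = 1.326 mm.
The walls prevent any net length change, so an axial force P (same in every segment) develops. Compatibility: P · Σ Lᵢ/(AᵢEᵢ) = δ_free.
The series flexibility is Σ Lᵢ/(AᵢEᵢ) = 380/(450×199×10³) + 400/(775×104×10³) + 700/(1225×109×10³) = 1.445×10⁻⁵ mm/N.
P = 1.326 / 1.445×10⁻⁵ = 91780 N = 91.78 kN, tensile.
σ_{brass} = P / A = 91780 / 1225 = 74.93 MPa.

σ ≈ 74.9 MPa (tensile)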